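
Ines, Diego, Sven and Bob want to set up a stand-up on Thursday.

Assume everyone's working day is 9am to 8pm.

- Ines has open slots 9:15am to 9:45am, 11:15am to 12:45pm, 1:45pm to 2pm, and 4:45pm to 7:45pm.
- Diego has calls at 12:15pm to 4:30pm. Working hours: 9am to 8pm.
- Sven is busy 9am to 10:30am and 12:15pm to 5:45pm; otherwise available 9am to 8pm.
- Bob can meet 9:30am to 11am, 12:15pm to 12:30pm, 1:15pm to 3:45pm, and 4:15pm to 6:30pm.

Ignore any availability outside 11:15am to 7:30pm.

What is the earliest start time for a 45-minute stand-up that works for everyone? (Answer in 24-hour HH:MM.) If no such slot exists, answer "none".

Diego free within 09:00–20:00: 09:00–12:15, 16:30–20:00.
Sven free within 09:00–20:00: 10:30–12:15, 17:45–20:00.
Ines ∩ Diego: 09:15–09:45, 11:15–12:15, 16:45–19:45.
Ines ∩ Diego ∩ Sven: 11:15–12:15, 17:45–19:45.
Ines ∩ Diego ∩ Sven ∩ Bob: 17:45–18:30.
Restricted to 11:15–19:30: 17:45–18:30.
Windows ≥ 45 min: 17:45–18:30.
Earliest such window starts at 17:45.

17:45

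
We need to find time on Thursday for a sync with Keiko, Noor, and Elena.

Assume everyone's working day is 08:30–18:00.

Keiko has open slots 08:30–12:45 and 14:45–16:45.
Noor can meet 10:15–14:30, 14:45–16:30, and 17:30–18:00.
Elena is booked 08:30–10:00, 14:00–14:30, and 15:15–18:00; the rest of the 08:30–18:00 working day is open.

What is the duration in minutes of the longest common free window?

150 minutes

Elena free within 08:30–18:00: 10:00–14:00, 14:30–15:15.
Keiko ∩ Noor: 10:15–12:45, 14:45–16:30.
Keiko ∩ Noor ∩ Elena: 10:15–12:45, 14:45–15:15.
Common window lengths: 150, 30 min; longest is 150.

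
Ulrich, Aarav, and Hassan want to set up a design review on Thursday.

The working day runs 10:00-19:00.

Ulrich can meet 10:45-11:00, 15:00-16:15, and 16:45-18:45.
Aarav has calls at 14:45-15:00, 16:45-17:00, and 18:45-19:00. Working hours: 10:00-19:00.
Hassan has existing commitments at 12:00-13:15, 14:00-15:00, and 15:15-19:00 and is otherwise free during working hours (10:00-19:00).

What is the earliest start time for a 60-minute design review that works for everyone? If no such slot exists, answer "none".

none

Aarav free within 10:00–19:00: 10:00–14:45, 15:00–16:45, 17:00–18:45.
Hassan free within 10:00–19:00: 10:00–12:00, 13:15–14:00, 15:00–15:15.
Ulrich ∩ Aarav: 10:45–11:00, 15:00–16:15, 17:00–18:45.
Ulrich ∩ Aarav ∩ Hassan: 10:45–11:00, 15:00–15:15.
Windows ≥ 60 min: (none).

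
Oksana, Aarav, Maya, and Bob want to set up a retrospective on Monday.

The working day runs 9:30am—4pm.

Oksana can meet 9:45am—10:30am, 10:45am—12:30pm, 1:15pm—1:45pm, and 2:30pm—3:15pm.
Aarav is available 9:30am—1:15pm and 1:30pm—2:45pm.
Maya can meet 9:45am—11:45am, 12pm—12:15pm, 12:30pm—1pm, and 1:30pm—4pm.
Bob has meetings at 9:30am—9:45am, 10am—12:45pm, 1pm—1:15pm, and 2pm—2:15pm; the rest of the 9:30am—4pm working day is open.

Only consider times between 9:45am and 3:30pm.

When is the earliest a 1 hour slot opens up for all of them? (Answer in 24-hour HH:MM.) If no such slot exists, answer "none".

none

Bob free within 09:30–16:00: 09:45–10:00, 12:45–13:00, 13:15–14:00, 14:15–16:00.
Oksana ∩ Aarav: 09:45–10:30, 10:45–12:30, 13:30–13:45, 14:30–14:45.
Oksana ∩ Aarav ∩ Maya: 09:45–10:30, 10:45–11:45, 12:00–12:15, 13:30–13:45, 14:30–14:45.
Oksana ∩ Aarav ∩ Maya ∩ Bob: 09:45–10:00, 13:30–13:45, 14:30–14:45.
Restricted to 09:45–15:30: 09:45–10:00, 13:30–13:45, 14:30–14:45.
Windows ≥ 60 min: (none).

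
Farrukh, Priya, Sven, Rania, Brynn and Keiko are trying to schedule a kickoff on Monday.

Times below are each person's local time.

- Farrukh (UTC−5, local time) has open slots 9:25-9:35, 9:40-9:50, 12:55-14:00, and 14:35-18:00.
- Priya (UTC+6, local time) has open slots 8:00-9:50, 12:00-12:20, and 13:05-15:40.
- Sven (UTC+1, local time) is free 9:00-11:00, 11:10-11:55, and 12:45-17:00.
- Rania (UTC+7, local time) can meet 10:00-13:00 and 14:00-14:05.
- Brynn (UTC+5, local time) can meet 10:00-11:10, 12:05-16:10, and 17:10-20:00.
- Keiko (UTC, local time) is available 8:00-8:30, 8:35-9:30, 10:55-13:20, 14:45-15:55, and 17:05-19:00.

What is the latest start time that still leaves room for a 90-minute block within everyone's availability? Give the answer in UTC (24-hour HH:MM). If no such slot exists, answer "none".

Farrukh → UTC: 14:25–14:35, 14:40–14:50, 17:55–19:00, 19:35–23:00.
Priya → UTC: 02:00–03:50, 06:00–06:20, 07:05–09:40.
Sven → UTC: 08:00–10:00, 10:10–10:55, 11:45–16:00.
Rania → UTC: 03:00–06:00, 07:00–07:05.
Brynn → UTC: 05:00–06:10, 07:05–11:10, 12:10–15:00.
Keiko → UTC: 08:00–08:30, 08:35–09:30, 10:55–13:20, 14:45–15:55, 17:05–19:00.
Farrukh ∩ Priya: (none).
Farrukh ∩ Priya ∩ Sven: (none).
Farrukh ∩ Priya ∩ Sven ∩ Rania: (none).
Farrukh ∩ Priya ∩ Sven ∩ Rania ∩ Brynn: (none).
Farrukh ∩ Priya ∩ Sven ∩ Rania ∩ Brynn ∩ Keiko: (none).
Windows ≥ 90 min: (none).

none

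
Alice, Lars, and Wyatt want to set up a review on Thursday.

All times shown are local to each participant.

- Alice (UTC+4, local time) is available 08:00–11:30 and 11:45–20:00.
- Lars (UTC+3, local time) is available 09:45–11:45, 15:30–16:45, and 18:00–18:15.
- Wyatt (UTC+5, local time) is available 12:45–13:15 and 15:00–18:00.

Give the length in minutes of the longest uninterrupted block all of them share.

Alice → UTC: 04:00–07:30, 07:45–16:00.
Lars → UTC: 06:45–08:45, 12:30–13:45, 15:00–15:15.
Wyatt → UTC: 07:45–08:15, 10:00–13:00.
Alice ∩ Lars: 06:45–07:30, 07:45–08:45, 12:30–13:45, 15:00–15:15.
Alice ∩ Lars ∩ Wyatt: 07:45–08:15, 12:30–13:00.
Common window lengths: 30, 30 min; longest is 30.

30 minutes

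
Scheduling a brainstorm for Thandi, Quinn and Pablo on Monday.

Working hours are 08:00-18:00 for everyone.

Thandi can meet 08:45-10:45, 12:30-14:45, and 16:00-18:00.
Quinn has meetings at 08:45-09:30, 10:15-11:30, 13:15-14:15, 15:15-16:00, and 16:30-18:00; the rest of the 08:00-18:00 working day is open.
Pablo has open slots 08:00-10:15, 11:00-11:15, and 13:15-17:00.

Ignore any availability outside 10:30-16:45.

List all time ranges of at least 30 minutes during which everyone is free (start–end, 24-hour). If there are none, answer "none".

Quinn free within 08:00–18:00: 08:00–08:45, 09:30–10:15, 11:30–13:15, 14:15–15:15, 16:00–16:30.
Thandi ∩ Quinn: 09:30–10:15, 12:30–13:15, 14:15–14:45, 16:00–16:30.
Thandi ∩ Quinn ∩ Pablo: 09:30–10:15, 14:15–14:45, 16:00–16:30.
Restricted to 10:30–16:45: 14:15–14:45, 16:00–16:30.
Windows ≥ 30 min: 14:15–14:45, 16:00–16:30.

14:15–14:45, 16:00–16:30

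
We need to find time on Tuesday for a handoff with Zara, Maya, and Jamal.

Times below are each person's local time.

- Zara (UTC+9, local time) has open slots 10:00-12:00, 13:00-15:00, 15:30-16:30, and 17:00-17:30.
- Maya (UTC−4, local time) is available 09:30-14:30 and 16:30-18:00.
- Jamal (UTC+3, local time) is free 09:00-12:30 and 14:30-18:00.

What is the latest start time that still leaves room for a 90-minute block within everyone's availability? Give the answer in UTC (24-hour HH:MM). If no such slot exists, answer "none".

Zara → UTC: 01:00–03:00, 04:00–06:00, 06:30–07:30, 08:00–08:30.
Maya → UTC: 13:30–18:30, 20:30–22:00.
Jamal → UTC: 06:00–09:30, 11:30–15:00.
Zara ∩ Maya: (none).
Zara ∩ Maya ∩ Jamal: (none).
Windows ≥ 90 min: (none).

none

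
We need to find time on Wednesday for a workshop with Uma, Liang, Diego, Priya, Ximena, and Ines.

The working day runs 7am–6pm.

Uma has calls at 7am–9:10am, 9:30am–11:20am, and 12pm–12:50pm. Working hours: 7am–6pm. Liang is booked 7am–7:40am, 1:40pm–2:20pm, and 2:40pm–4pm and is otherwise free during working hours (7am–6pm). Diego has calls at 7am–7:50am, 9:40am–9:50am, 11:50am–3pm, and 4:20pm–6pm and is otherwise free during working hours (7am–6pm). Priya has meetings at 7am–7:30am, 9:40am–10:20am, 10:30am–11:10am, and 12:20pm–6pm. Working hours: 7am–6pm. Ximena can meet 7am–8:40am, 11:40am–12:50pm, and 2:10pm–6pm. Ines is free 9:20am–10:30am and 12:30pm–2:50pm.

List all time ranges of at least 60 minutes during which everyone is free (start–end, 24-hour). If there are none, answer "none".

none

Uma free within 07:00–18:00: 09:10–09:30, 11:20–12:00, 12:50–18:00.
Liang free within 07:00–18:00: 07:40–13:40, 14:20–14:40, 16:00–18:00.
Diego free within 07:00–18:00: 07:50–09:40, 09:50–11:50, 15:00–16:20.
Priya free within 07:00–18:00: 07:30–09:40, 10:20–10:30, 11:10–12:20.
Uma ∩ Liang: 09:10–09:30, 11:20–12:00, 12:50–13:40, 14:20–14:40, 16:00–18:00.
Uma ∩ Liang ∩ Diego: 09:10–09:30, 11:20–11:50, 16:00–16:20.
Uma ∩ Liang ∩ Diego ∩ Priya: 09:10–09:30, 11:20–11:50.
Uma ∩ Liang ∩ Diego ∩ Priya ∩ Ximena: 11:40–11:50.
Uma ∩ Liang ∩ Diego ∩ Priya ∩ Ximena ∩ Ines: (none).
Windows ≥ 60 min: (none).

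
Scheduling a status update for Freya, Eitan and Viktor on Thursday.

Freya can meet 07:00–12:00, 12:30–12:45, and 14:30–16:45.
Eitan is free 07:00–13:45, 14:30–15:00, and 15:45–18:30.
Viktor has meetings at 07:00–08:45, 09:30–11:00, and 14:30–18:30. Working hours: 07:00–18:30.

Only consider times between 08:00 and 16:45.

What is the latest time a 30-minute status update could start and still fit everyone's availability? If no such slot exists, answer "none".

Viktor free within 07:00–18:30: 08:45–09:30, 11:00–14:30.
Freya ∩ Eitan: 07:00–12:00, 12:30–12:45, 14:30–15:00, 15:45–16:45.
Freya ∩ Eitan ∩ Viktor: 08:45–09:30, 11:00–12:00, 12:30–12:45.
Restricted to 08:00–16:45: 08:45–09:30, 11:00–12:00, 12:30–12:45.
Windows ≥ 30 min: 08:45–09:30, 11:00–12:00.
Latest start in the last window 11:00–12:00 is 12:00 − 30 min = 11:30.

11:30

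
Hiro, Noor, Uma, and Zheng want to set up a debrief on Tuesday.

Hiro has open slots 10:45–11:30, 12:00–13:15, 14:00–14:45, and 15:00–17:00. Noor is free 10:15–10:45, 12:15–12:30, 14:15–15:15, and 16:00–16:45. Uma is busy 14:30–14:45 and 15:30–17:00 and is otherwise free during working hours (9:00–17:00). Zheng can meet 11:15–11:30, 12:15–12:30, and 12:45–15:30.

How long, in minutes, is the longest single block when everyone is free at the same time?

15 minutes

Uma free within 09:00–17:00: 09:00–14:30, 14:45–15:30.
Hiro ∩ Noor: 12:15–12:30, 14:15–14:45, 15:00–15:15, 16:00–16:45.
Hiro ∩ Noor ∩ Uma: 12:15–12:30, 14:15–14:30, 15:00–15:15.
Hiro ∩ Noor ∩ Uma ∩ Zheng: 12:15–12:30, 14:15–14:30, 15:00–15:15.
Common window lengths: 15, 15, 15 min; longest is 15.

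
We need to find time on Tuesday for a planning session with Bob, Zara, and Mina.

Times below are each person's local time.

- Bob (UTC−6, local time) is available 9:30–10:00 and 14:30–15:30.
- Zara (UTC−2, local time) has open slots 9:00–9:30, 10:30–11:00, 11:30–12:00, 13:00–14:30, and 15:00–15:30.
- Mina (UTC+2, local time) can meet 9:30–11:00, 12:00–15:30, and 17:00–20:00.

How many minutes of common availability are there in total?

Bob → UTC: 15:30–16:00, 20:30–21:30.
Zara → UTC: 11:00–11:30, 12:30–13:00, 13:30–14:00, 15:00–16:30, 17:00–17:30.
Mina → UTC: 07:30–09:00, 10:00–13:30, 15:00–18:00.
Bob ∩ Zara: 15:30–16:00.
Bob ∩ Zara ∩ Mina: 15:30–16:00.
Total common minutes: 30.

30 minutes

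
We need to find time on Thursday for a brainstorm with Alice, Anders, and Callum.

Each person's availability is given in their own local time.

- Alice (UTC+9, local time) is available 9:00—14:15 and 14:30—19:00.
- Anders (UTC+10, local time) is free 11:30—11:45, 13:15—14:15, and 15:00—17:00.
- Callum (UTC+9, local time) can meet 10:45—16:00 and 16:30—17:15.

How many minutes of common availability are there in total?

165 minutes

Alice → UTC: 00:00–05:15, 05:30–10:00.
Anders → UTC: 01:30–01:45, 03:15–04:15, 05:00–07:00.
Callum → UTC: 01:45–07:00, 07:30–08:15.
Alice ∩ Anders: 01:30–01:45, 03:15–04:15, 05:00–05:15, 05:30–07:00.
Alice ∩ Anders ∩ Callum: 03:15–04:15, 05:00–05:15, 05:30–07:00.
Total common minutes: 60 + 15 + 90 = 165.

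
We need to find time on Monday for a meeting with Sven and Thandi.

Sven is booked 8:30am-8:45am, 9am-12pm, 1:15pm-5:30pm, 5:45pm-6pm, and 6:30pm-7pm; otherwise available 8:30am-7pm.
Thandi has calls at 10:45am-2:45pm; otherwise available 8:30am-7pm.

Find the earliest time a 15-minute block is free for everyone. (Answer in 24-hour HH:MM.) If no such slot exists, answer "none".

Sven free within 08:30–19:00: 08:45–09:00, 12:00–13:15, 17:30–17:45, 18:00–18:30.
Thandi free within 08:30–19:00: 08:30–10:45, 14:45–19:00.
Sven ∩ Thandi: 08:45–09:00, 17:30–17:45, 18:00–18:30.
Windows ≥ 15 min: 08:45–09:00, 17:30–17:45, 18:00–18:30.
Earliest such window starts at 08:45.

08:45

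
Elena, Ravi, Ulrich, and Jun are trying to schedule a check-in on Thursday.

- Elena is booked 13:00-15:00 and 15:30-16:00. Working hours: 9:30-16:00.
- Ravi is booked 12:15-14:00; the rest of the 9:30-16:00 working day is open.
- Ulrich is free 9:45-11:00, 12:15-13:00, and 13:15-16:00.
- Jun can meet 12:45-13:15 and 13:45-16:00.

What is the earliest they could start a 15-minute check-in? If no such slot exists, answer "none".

15:00

Elena free within 09:30–16:00: 09:30–13:00, 15:00–15:30.
Ravi free within 09:30–16:00: 09:30–12:15, 14:00–16:00.
Elena ∩ Ravi: 09:30–12:15, 15:00–15:30.
Elena ∩ Ravi ∩ Ulrich: 09:45–11:00, 15:00–15:30.
Elena ∩ Ravi ∩ Ulrich ∩ Jun: 15:00–15:30.
Windows ≥ 15 min: 15:00–15:30.
Earliest such window starts at 15:00.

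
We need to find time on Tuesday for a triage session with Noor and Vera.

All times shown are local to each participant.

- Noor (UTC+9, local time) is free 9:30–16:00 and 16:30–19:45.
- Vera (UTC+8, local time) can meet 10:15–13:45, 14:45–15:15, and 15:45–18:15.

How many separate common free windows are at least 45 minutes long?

2

Noor → UTC: 00:30–07:00, 07:30–10:45.
Vera → UTC: 02:15–05:45, 06:45–07:15, 07:45–10:15.
Noor ∩ Vera: 02:15–05:45, 06:45–07:00, 07:45–10:15.
Windows ≥ 45 min: 02:15–05:45, 07:45–10:15.
That's 2 windows.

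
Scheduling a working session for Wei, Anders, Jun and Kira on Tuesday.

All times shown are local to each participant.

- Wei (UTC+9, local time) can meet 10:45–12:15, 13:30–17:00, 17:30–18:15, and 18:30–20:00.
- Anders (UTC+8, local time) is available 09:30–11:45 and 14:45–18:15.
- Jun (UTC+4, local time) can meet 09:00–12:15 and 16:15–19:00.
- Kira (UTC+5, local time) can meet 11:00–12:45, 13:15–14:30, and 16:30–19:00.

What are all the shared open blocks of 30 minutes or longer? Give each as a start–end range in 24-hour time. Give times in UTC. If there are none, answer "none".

Wei → UTC: 01:45–03:15, 04:30–08:00, 08:30–09:15, 09:30–11:00.
Anders → UTC: 01:30–03:45, 06:45–10:15.
Jun → UTC: 05:00–08:15, 12:15–15:00.
Kira → UTC: 06:00–07:45, 08:15–09:30, 11:30–14:00.
Wei ∩ Anders: 01:45–03:15, 06:45–08:00, 08:30–09:15, 09:30–10:15.
Wei ∩ Anders ∩ Jun: 06:45–08:00.
Wei ∩ Anders ∩ Jun ∩ Kira: 06:45–07:45.
Windows ≥ 30 min: 06:45–07:45.

06:45–07:45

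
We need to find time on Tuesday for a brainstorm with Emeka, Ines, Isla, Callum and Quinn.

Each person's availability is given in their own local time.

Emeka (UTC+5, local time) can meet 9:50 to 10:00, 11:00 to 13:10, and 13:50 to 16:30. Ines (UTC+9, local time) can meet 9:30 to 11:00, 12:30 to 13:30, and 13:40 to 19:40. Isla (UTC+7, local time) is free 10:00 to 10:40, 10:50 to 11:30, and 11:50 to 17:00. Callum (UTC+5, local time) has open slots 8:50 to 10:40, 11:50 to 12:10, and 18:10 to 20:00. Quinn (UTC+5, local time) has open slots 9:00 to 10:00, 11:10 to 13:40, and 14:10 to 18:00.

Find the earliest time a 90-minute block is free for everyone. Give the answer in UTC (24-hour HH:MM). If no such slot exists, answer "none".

none

Emeka → UTC: 04:50–05:00, 06:00–08:10, 08:50–11:30.
Ines → UTC: 00:30–02:00, 03:30–04:30, 04:40–10:40.
Isla → UTC: 03:00–03:40, 03:50–04:30, 04:50–10:00.
Callum → UTC: 03:50–05:40, 06:50–07:10, 13:10–15:00.
Quinn → UTC: 04:00–05:00, 06:10–08:40, 09:10–13:00.
Emeka ∩ Ines: 04:50–05:00, 06:00–08:10, 08:50–10:40.
Emeka ∩ Ines ∩ Isla: 04:50–05:00, 06:00–08:10, 08:50–10:00.
Emeka ∩ Ines ∩ Isla ∩ Callum: 04:50–05:00, 06:50–07:10.
Emeka ∩ Ines ∩ Isla ∩ Callum ∩ Quinn: 04:50–05:00, 06:50–07:10.
Windows ≥ 90 min: (none).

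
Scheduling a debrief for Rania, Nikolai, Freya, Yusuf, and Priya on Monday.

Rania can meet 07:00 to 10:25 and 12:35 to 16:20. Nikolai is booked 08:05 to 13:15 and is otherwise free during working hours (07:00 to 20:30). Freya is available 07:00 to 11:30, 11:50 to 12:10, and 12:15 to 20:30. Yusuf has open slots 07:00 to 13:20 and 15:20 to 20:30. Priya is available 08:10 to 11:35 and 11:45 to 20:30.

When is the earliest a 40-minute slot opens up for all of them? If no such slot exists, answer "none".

15:20

Nikolai free within 07:00–20:30: 07:00–08:05, 13:15–20:30.
Rania ∩ Nikolai: 07:00–08:05, 13:15–16:20.
Rania ∩ Nikolai ∩ Freya: 07:00–08:05, 13:15–16:20.
Rania ∩ Nikolai ∩ Freya ∩ Yusuf: 07:00–08:05, 13:15–13:20, 15:20–16:20.
Rania ∩ Nikolai ∩ Freya ∩ Yusuf ∩ Priya: 13:15–13:20, 15:20–16:20.
Windows ≥ 40 min: 15:20–16:20.
Earliest such window starts at 15:20.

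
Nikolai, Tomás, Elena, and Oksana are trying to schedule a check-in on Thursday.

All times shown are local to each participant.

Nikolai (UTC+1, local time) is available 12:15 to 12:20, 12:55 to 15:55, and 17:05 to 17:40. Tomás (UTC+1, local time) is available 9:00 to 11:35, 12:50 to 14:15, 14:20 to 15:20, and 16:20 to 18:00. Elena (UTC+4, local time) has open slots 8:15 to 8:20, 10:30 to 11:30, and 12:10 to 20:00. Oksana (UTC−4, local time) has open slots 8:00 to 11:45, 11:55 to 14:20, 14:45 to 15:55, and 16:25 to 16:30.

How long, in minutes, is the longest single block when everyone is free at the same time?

Nikolai → UTC: 11:15–11:20, 11:55–14:55, 16:05–16:40.
Tomás → UTC: 08:00–10:35, 11:50–13:15, 13:20–14:20, 15:20–17:00.
Elena → UTC: 04:15–04:20, 06:30–07:30, 08:10–16:00.
Oksana → UTC: 12:00–15:45, 15:55–18:20, 18:45–19:55, 20:25–20:30.
Nikolai ∩ Tomás: 11:55–13:15, 13:20–14:20, 16:05–16:40.
Nikolai ∩ Tomás ∩ Elena: 11:55–13:15, 13:20–14:20.
Nikolai ∩ Tomás ∩ Elena ∩ Oksana: 12:00–13:15, 13:20–14:20.
Common window lengths: 75, 60 min; longest is 75.

75 minutes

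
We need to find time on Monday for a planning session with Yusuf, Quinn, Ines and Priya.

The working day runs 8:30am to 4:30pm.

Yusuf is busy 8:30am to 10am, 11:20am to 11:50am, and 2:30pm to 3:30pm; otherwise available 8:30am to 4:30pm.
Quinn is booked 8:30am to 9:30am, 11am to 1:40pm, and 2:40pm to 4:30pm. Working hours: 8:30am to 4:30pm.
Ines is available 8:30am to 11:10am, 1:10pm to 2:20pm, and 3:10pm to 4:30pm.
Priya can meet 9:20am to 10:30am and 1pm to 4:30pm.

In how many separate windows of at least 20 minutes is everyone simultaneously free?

Yusuf free within 08:30–16:30: 10:00–11:20, 11:50–14:30, 15:30–16:30.
Quinn free within 08:30–16:30: 09:30–11:00, 13:40–14:40.
Yusuf ∩ Quinn: 10:00–11:00, 13:40–14:30.
Yusuf ∩ Quinn ∩ Ines: 10:00–11:00, 13:40–14:20.
Yusuf ∩ Quinn ∩ Ines ∩ Priya: 10:00–10:30, 13:40–14:20.
Windows ≥ 20 min: 10:00–10:30, 13:40–14:20.
That's 2 windows.

2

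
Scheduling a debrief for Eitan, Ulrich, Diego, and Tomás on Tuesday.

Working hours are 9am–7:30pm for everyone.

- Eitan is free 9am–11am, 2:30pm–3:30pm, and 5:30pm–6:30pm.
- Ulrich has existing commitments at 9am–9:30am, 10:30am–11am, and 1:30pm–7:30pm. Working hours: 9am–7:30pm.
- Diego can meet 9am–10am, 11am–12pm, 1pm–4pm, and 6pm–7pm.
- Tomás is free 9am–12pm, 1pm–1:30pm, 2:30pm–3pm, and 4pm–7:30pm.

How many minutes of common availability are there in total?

Ulrich free within 09:00–19:30: 09:30–10:30, 11:00–13:30.
Eitan ∩ Ulrich: 09:30–10:30.
Eitan ∩ Ulrich ∩ Diego: 09:30–10:00.
Eitan ∩ Ulrich ∩ Diego ∩ Tomás: 09:30–10:00.
Total common minutes: 30.

30 minutes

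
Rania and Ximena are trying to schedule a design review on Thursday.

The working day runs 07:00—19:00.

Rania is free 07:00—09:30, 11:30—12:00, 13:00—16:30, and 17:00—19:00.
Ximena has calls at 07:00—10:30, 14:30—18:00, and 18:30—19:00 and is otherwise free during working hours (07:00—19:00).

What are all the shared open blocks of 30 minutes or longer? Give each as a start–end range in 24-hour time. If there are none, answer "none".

Ximena free within 07:00–19:00: 10:30–14:30, 18:00–18:30.
Rania ∩ Ximena: 11:30–12:00, 13:00–14:30, 18:00–18:30.
Windows ≥ 30 min: 11:30–12:00, 13:00–14:30, 18:00–18:30.

11:30–12:00, 13:00–14:30, 18:00–18:30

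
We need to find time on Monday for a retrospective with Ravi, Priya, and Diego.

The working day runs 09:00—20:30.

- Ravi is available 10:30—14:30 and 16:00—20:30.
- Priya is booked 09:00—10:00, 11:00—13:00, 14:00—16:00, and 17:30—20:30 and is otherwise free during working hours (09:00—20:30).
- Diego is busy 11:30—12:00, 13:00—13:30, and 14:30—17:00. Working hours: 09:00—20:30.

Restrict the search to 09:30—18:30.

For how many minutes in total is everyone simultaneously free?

Priya free within 09:00–20:30: 10:00–11:00, 13:00–14:00, 16:00–17:30.
Diego free within 09:00–20:30: 09:00–11:30, 12:00–13:00, 13:30–14:30, 17:00–20:30.
Ravi ∩ Priya: 10:30–11:00, 13:00–14:00, 16:00–17:30.
Ravi ∩ Priya ∩ Diego: 10:30–11:00, 13:30–14:00, 17:00–17:30.
Restricted to 09:30–18:30: 10:30–11:00, 13:30–14:00, 17:00–17:30.
Total common minutes: 30 + 30 + 30 = 90.

90 minutes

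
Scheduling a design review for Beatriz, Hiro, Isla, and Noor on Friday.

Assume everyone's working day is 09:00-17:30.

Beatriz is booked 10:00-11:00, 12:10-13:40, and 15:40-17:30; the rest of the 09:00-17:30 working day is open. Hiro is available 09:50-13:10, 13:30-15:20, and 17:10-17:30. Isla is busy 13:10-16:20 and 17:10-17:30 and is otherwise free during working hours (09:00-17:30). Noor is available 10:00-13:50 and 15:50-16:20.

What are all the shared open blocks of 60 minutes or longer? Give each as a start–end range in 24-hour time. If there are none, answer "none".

Beatriz free within 09:00–17:30: 09:00–10:00, 11:00–12:10, 13:40–15:40.
Isla free within 09:00–17:30: 09:00–13:10, 16:20–17:10.
Beatriz ∩ Hiro: 09:50–10:00, 11:00–12:10, 13:40–15:20.
Beatriz ∩ Hiro ∩ Isla: 09:50–10:00, 11:00–12:10.
Beatriz ∩ Hiro ∩ Isla ∩ Noor: 11:00–12:10.
Windows ≥ 60 min: 11:00–12:10.

11:00–12:10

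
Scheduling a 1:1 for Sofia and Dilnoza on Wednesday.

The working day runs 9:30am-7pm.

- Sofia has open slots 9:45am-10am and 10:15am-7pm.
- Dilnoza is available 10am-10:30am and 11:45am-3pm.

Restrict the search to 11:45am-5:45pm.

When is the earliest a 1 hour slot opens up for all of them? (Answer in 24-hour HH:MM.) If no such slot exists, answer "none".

11:45

Sofia ∩ Dilnoza: 10:15–10:30, 11:45–15:00.
Restricted to 11:45–17:45: 11:45–15:00.
Windows ≥ 60 min: 11:45–15:00.
Earliest such window starts at 11:45.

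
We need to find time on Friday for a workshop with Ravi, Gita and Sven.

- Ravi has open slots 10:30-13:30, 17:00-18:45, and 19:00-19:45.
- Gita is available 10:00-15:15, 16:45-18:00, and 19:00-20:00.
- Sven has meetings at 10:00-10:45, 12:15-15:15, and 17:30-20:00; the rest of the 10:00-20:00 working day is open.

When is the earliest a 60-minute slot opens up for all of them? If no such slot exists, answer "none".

Sven free within 10:00–20:00: 10:45–12:15, 15:15–17:30.
Ravi ∩ Gita: 10:30–13:30, 17:00–18:00, 19:00–19:45.
Ravi ∩ Gita ∩ Sven: 10:45–12:15, 17:00–17:30.
Windows ≥ 60 min: 10:45–12:15.
Earliest such window starts at 10:45.

10:45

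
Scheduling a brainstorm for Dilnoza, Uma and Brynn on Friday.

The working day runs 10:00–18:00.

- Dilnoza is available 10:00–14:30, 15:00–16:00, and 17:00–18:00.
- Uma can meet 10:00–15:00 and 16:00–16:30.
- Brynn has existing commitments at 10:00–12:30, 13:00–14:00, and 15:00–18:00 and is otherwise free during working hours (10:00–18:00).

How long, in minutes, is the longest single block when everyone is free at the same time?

30 minutes

Brynn free within 10:00–18:00: 12:30–13:00, 14:00–15:00.
Dilnoza ∩ Uma: 10:00–14:30.
Dilnoza ∩ Uma ∩ Brynn: 12:30–13:00, 14:00–14:30.
Common window lengths: 30, 30 min; longest is 30.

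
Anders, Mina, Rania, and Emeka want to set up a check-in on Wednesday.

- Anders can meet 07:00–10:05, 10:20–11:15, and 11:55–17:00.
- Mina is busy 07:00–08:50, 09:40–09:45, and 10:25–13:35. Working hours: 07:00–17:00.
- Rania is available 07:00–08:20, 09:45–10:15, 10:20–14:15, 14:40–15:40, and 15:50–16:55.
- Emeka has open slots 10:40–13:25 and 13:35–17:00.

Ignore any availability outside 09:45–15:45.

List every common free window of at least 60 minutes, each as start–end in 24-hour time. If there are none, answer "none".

14:40–15:40

Mina free within 07:00–17:00: 08:50–09:40, 09:45–10:25, 13:35–17:00.
Anders ∩ Mina: 08:50–09:40, 09:45–10:05, 10:20–10:25, 13:35–17:00.
Anders ∩ Mina ∩ Rania: 09:45–10:05, 10:20–10:25, 13:35–14:15, 14:40–15:40, 15:50–16:55.
Anders ∩ Mina ∩ Rania ∩ Emeka: 13:35–14:15, 14:40–15:40, 15:50–16:55.
Restricted to 09:45–15:45: 13:35–14:15, 14:40–15:40.
Windows ≥ 60 min: 14:40–15:40.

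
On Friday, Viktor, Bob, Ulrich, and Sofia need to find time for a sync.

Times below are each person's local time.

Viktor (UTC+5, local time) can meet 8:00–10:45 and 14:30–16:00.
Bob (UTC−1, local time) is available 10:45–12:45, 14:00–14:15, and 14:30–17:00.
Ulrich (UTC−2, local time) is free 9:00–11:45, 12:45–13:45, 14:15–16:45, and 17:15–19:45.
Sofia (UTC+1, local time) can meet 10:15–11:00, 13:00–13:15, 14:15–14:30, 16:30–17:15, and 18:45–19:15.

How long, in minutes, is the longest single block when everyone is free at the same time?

Viktor → UTC: 03:00–05:45, 09:30–11:00.
Bob → UTC: 11:45–13:45, 15:00–15:15, 15:30–18:00.
Ulrich → UTC: 11:00–13:45, 14:45–15:45, 16:15–18:45, 19:15–21:45.
Sofia → UTC: 09:15–10:00, 12:00–12:15, 13:15–13:30, 15:30–16:15, 17:45–18:15.
Viktor ∩ Bob: (none).
Viktor ∩ Bob ∩ Ulrich: (none).
Viktor ∩ Bob ∩ Ulrich ∩ Sofia: (none).
No common window.

0 minutes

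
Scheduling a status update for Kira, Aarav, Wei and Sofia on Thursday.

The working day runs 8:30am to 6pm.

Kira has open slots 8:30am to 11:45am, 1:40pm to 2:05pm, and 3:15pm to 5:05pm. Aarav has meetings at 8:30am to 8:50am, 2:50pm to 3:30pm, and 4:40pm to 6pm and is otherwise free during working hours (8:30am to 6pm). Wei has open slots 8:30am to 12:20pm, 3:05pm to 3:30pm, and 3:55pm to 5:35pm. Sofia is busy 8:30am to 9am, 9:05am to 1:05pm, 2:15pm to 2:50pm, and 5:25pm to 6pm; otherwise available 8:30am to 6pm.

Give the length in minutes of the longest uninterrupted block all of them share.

Aarav free within 08:30–18:00: 08:50–14:50, 15:30–16:40.
Sofia free within 08:30–18:00: 09:00–09:05, 13:05–14:15, 14:50–17:25.
Kira ∩ Aarav: 08:50–11:45, 13:40–14:05, 15:30–16:40.
Kira ∩ Aarav ∩ Wei: 08:50–11:45, 15:55–16:40.
Kira ∩ Aarav ∩ Wei ∩ Sofia: 09:00–09:05, 15:55–16:40.
Common window lengths: 5, 45 min; longest is 45.

45 minutes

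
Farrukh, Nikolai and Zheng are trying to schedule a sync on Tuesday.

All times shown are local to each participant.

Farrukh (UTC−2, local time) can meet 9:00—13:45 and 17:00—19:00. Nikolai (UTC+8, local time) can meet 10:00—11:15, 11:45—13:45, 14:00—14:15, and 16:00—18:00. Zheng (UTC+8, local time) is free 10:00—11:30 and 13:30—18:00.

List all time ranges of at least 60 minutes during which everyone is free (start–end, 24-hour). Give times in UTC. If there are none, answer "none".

none

Farrukh → UTC: 11:00–15:45, 19:00–21:00.
Nikolai → UTC: 02:00–03:15, 03:45–05:45, 06:00–06:15, 08:00–10:00.
Zheng → UTC: 02:00–03:30, 05:30–10:00.
Farrukh ∩ Nikolai: (none).
Farrukh ∩ Nikolai ∩ Zheng: (none).
Windows ≥ 60 min: (none).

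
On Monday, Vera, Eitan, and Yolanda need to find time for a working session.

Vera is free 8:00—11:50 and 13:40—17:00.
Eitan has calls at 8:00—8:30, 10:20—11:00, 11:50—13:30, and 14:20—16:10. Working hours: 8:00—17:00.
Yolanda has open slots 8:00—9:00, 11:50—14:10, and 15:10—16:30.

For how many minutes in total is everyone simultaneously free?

Eitan free within 08:00–17:00: 08:30–10:20, 11:00–11:50, 13:30–14:20, 16:10–17:00.
Vera ∩ Eitan: 08:30–10:20, 11:00–11:50, 13:40–14:20, 16:10–17:00.
Vera ∩ Eitan ∩ Yolanda: 08:30–09:00, 13:40–14:10, 16:10–16:30.
Total common minutes: 30 + 30 + 20 = 80.

80 minutes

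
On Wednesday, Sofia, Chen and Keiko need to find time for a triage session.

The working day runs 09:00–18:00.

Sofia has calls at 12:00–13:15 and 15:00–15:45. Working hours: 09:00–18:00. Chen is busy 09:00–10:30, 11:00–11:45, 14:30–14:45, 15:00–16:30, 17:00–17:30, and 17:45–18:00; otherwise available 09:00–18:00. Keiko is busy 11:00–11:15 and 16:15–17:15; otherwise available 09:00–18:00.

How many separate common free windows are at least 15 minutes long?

5

Sofia free within 09:00–18:00: 09:00–12:00, 13:15–15:00, 15:45–18:00.
Chen free within 09:00–18:00: 10:30–11:00, 11:45–14:30, 14:45–15:00, 16:30–17:00, 17:30–17:45.
Keiko free within 09:00–18:00: 09:00–11:00, 11:15–16:15, 17:15–18:00.
Sofia ∩ Chen: 10:30–11:00, 11:45–12:00, 13:15–14:30, 14:45–15:00, 16:30–17:00, 17:30–17:45.
Sofia ∩ Chen ∩ Keiko: 10:30–11:00, 11:45–12:00, 13:15–14:30, 14:45–15:00, 17:30–17:45.
Windows ≥ 15 min: 10:30–11:00, 11:45–12:00, 13:15–14:30, 14:45–15:00, 17:30–17:45.
That's 5 windows.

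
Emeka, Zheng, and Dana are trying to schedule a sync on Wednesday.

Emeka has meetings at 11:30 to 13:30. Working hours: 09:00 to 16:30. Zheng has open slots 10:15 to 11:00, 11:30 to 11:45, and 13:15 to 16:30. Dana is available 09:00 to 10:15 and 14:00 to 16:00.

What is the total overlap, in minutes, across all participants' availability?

Emeka free within 09:00–16:30: 09:00–11:30, 13:30–16:30.
Emeka ∩ Zheng: 10:15–11:00, 13:30–16:30.
Emeka ∩ Zheng ∩ Dana: 14:00–16:00.
Total common minutes: 120.

120 minutes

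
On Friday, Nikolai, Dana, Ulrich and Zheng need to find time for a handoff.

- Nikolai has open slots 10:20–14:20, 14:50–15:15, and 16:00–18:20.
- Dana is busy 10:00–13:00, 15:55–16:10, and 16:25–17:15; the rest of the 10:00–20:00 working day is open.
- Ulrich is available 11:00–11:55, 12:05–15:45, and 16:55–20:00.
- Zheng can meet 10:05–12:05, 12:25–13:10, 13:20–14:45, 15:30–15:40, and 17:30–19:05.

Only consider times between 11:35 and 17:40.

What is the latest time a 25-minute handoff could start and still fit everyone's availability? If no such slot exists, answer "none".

Dana free within 10:00–20:00: 13:00–15:55, 16:10–16:25, 17:15–20:00.
Nikolai ∩ Dana: 13:00–14:20, 14:50–15:15, 16:10–16:25, 17:15–18:20.
Nikolai ∩ Dana ∩ Ulrich: 13:00–14:20, 14:50–15:15, 17:15–18:20.
Nikolai ∩ Dana ∩ Ulrich ∩ Zheng: 13:00–13:10, 13:20–14:20, 17:30–18:20.
Restricted to 11:35–17:40: 13:00–13:10, 13:20–14:20, 17:30–17:40.
Windows ≥ 25 min: 13:20–14:20.
Latest start in the last window 13:20–14:20 is 14:20 − 25 min = 13:55.

13:55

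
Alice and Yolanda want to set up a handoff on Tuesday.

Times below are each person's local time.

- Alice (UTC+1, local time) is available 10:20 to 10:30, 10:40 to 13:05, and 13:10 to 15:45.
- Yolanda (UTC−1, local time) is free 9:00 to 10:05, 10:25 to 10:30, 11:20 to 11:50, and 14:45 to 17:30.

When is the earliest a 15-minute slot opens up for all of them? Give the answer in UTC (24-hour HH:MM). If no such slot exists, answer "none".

Alice → UTC: 09:20–09:30, 09:40–12:05, 12:10–14:45.
Yolanda → UTC: 10:00–11:05, 11:25–11:30, 12:20–12:50, 15:45–18:30.
Alice ∩ Yolanda: 10:00–11:05, 11:25–11:30, 12:20–12:50.
Windows ≥ 15 min: 10:00–11:05, 12:20–12:50.
Earliest such window starts at 10:00.

10:00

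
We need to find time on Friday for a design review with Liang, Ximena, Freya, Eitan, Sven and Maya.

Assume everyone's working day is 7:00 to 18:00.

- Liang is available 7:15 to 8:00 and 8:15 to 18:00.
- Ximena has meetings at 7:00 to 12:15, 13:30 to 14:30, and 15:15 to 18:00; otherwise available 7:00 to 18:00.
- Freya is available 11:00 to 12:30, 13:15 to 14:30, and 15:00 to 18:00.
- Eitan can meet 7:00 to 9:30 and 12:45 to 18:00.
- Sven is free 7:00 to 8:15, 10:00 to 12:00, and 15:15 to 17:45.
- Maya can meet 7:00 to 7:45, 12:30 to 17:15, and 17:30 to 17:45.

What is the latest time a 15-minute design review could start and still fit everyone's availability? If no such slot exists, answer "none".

none

Ximena free within 07:00–18:00: 12:15–13:30, 14:30–15:15.
Liang ∩ Ximena: 12:15–13:30, 14:30–15:15.
Liang ∩ Ximena ∩ Freya: 12:15–12:30, 13:15–13:30, 15:00–15:15.
Liang ∩ Ximena ∩ Freya ∩ Eitan: 13:15–13:30, 15:00–15:15.
Liang ∩ Ximena ∩ Freya ∩ Eitan ∩ Sven: (none).
Liang ∩ Ximena ∩ Freya ∩ Eitan ∩ Sven ∩ Maya: (none).
Windows ≥ 15 min: (none).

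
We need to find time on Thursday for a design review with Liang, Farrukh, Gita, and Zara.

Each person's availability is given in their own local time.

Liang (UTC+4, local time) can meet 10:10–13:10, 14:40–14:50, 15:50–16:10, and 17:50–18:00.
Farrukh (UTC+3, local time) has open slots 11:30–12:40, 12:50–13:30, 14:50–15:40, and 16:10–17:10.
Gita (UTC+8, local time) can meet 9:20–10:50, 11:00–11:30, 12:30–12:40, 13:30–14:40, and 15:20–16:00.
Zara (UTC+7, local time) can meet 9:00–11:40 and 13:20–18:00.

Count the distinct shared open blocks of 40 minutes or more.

0

Liang → UTC: 06:10–09:10, 10:40–10:50, 11:50–12:10, 13:50–14:00.
Farrukh → UTC: 08:30–09:40, 09:50–10:30, 11:50–12:40, 13:10–14:10.
Gita → UTC: 01:20–02:50, 03:00–03:30, 04:30–04:40, 05:30–06:40, 07:20–08:00.
Zara → UTC: 02:00–04:40, 06:20–11:00.
Liang ∩ Farrukh: 08:30–09:10, 11:50–12:10, 13:50–14:00.
Liang ∩ Farrukh ∩ Gita: (none).
Liang ∩ Farrukh ∩ Gita ∩ Zara: (none).
Windows ≥ 40 min: (none).
That's 0 windows.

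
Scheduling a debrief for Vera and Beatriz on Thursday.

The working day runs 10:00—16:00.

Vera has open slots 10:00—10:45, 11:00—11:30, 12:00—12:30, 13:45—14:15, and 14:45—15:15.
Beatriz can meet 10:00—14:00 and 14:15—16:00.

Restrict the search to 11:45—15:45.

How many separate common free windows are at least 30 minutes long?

2

Vera ∩ Beatriz: 10:00–10:45, 11:00–11:30, 12:00–12:30, 13:45–14:00, 14:45–15:15.
Restricted to 11:45–15:45: 12:00–12:30, 13:45–14:00, 14:45–15:15.
Windows ≥ 30 min: 12:00–12:30, 14:45–15:15.
That's 2 windows.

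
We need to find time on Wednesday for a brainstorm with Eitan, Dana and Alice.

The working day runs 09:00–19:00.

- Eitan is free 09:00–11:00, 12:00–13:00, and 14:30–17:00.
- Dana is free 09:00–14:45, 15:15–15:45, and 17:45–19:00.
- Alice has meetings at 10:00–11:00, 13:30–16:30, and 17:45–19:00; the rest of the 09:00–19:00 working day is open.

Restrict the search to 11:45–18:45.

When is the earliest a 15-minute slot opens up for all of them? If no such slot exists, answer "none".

Alice free within 09:00–19:00: 09:00–10:00, 11:00–13:30, 16:30–17:45.
Eitan ∩ Dana: 09:00–11:00, 12:00–13:00, 14:30–14:45, 15:15–15:45.
Eitan ∩ Dana ∩ Alice: 09:00–10:00, 12:00–13:00.
Restricted to 11:45–18:45: 12:00–13:00.
Windows ≥ 15 min: 12:00–13:00.
Earliest such window starts at 12:00.

12:00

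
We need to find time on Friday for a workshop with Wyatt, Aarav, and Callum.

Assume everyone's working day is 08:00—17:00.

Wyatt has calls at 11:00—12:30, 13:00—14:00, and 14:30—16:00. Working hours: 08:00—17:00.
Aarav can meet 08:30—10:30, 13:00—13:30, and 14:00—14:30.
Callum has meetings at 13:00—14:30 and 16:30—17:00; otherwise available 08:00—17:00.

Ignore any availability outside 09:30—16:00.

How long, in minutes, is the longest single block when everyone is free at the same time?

60 minutes

Wyatt free within 08:00–17:00: 08:00–11:00, 12:30–13:00, 14:00–14:30, 16:00–17:00.
Callum free within 08:00–17:00: 08:00–13:00, 14:30–16:30.
Wyatt ∩ Aarav: 08:30–10:30, 14:00–14:30.
Wyatt ∩ Aarav ∩ Callum: 08:30–10:30.
Restricted to 09:30–16:00: 09:30–10:30.
Single common window of 60 minutes.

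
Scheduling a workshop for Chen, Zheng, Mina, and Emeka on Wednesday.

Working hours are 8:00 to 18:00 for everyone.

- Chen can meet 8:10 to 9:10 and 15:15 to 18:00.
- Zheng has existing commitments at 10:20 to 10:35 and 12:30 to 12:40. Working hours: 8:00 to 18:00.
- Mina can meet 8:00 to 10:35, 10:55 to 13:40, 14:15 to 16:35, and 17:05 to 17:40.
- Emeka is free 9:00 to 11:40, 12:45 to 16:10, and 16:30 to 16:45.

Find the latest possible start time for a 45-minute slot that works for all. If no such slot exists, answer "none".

15:25

Zheng free within 08:00–18:00: 08:00–10:20, 10:35–12:30, 12:40–18:00.
Chen ∩ Zheng: 08:10–09:10, 15:15–18:00.
Chen ∩ Zheng ∩ Mina: 08:10–09:10, 15:15–16:35, 17:05–17:40.
Chen ∩ Zheng ∩ Mina ∩ Emeka: 09:00–09:10, 15:15–16:10, 16:30–16:35.
Windows ≥ 45 min: 15:15–16:10.
Latest start in the last window 15:15–16:10 is 16:10 − 45 min = 15:25.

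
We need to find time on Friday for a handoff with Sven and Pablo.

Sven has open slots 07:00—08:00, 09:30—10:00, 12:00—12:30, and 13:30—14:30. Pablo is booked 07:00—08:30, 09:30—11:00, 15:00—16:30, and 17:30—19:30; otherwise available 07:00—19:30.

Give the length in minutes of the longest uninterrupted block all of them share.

60 minutes

Pablo free within 07:00–19:30: 08:30–09:30, 11:00–15:00, 16:30–17:30.
Sven ∩ Pablo: 12:00–12:30, 13:30–14:30.
Common window lengths: 30, 60 min; longest is 60.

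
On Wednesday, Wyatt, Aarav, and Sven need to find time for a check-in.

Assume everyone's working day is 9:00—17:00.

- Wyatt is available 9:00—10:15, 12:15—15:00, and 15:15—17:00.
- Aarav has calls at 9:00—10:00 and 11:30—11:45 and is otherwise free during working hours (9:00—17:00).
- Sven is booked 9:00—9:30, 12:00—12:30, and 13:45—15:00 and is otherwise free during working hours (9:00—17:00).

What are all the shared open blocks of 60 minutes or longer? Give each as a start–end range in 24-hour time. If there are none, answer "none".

12:30–13:45, 15:15–17:00

Aarav free within 09:00–17:00: 10:00–11:30, 11:45–17:00.
Sven free within 09:00–17:00: 09:30–12:00, 12:30–13:45, 15:00–17:00.
Wyatt ∩ Aarav: 10:00–10:15, 12:15–15:00, 15:15–17:00.
Wyatt ∩ Aarav ∩ Sven: 10:00–10:15, 12:30–13:45, 15:15–17:00.
Windows ≥ 60 min: 12:30–13:45, 15:15–17:00.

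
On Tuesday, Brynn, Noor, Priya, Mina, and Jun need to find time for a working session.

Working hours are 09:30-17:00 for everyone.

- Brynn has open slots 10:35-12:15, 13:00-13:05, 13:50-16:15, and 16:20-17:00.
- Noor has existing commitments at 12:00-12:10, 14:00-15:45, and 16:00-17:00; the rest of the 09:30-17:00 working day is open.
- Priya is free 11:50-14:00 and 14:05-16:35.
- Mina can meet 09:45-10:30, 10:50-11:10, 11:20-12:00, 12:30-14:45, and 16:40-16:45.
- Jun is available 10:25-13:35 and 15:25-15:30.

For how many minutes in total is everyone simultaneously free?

15 minutes

Noor free within 09:30–17:00: 09:30–12:00, 12:10–14:00, 15:45–16:00.
Brynn ∩ Noor: 10:35–12:00, 12:10–12:15, 13:00–13:05, 13:50–14:00, 15:45–16:00.
Brynn ∩ Noor ∩ Priya: 11:50–12:00, 12:10–12:15, 13:00–13:05, 13:50–14:00, 15:45–16:00.
Brynn ∩ Noor ∩ Priya ∩ Mina: 11:50–12:00, 13:00–13:05, 13:50–14:00.
Brynn ∩ Noor ∩ Priya ∩ Mina ∩ Jun: 11:50–12:00, 13:00–13:05.
Total common minutes: 10 + 5 = 15.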